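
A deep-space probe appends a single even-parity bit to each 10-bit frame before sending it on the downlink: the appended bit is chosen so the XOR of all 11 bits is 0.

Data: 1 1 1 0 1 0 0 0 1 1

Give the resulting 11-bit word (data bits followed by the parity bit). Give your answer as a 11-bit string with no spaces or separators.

XOR of the 10 data bits: 1⊕1⊕1⊕0⊕1⊕0⊕0⊕0⊕1⊕1 = 0
Parity bit = 0 (so all 11 bits XOR to 0).

11101000110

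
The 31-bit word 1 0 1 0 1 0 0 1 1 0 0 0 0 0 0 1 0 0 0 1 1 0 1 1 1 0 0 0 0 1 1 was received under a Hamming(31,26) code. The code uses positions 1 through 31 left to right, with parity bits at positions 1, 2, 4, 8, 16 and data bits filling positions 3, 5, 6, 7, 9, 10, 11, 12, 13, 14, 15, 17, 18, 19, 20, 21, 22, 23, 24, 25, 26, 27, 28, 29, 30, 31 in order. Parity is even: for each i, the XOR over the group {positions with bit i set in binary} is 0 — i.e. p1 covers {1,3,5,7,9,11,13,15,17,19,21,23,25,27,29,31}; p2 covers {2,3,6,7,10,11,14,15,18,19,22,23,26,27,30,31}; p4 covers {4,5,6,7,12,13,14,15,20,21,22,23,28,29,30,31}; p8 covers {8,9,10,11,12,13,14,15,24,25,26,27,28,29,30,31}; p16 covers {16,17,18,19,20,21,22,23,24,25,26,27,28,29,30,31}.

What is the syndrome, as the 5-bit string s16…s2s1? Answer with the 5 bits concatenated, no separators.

00000

s1 (pos 1,3,5,7,9,11,13,15,17,19,21,23,25,27,29,31): 1⊕1⊕1⊕0⊕1⊕0⊕0⊕0⊕0⊕0⊕1⊕1⊕1⊕0⊕0⊕1 = 0
s2 (pos 2,3,6,7,10,11,14,15,18,19,22,23,26,27,30,31): 0⊕1⊕0⊕0⊕0⊕0⊕0⊕0⊕0⊕0⊕0⊕1⊕0⊕0⊕1⊕1 = 0
s4 (pos 4,5,6,7,12,13,14,15,20,21,22,23,28,29,30,31): 0⊕1⊕0⊕0⊕0⊕0⊕0⊕0⊕1⊕1⊕0⊕1⊕0⊕0⊕1⊕1 = 0
s8 (pos 8,9,10,11,12,13,14,15,24,25,26,27,28,29,30,31): 1⊕1⊕0⊕0⊕0⊕0⊕0⊕0⊕1⊕1⊕0⊕0⊕0⊕0⊕1⊕1 = 0
s16 (pos 16,17,18,19,20,21,22,23,24,25,26,27,28,29,30,31): 1⊕0⊕0⊕0⊕1⊕1⊕0⊕1⊕1⊕1⊕0⊕0⊕0⊕0⊕1⊕1 = 0
Syndrome s16…s1 = 00000 → no error.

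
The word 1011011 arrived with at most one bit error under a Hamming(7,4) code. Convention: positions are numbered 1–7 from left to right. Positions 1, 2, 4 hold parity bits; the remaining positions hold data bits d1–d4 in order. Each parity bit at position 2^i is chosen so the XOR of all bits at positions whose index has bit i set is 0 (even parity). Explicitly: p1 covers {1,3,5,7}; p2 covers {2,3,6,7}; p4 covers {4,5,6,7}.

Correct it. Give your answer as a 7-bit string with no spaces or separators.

1011010

s1 (pos 1,3,5,7): 1⊕1⊕0⊕1 = 1
s2 (pos 2,3,6,7): 0⊕1⊕1⊕1 = 1
s4 (pos 4,5,6,7): 1⊕0⊕1⊕1 = 1
Syndrome s4…s1 = 111 → error at position 7.
Flip position 7: 1011011 → 1011010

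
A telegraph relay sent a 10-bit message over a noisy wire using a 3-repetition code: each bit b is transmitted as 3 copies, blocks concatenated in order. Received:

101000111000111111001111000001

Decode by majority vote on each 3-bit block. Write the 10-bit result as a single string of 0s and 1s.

Block 1 (101): 2 ones → 1
Block 2 (000): 0 ones → 0
Block 3 (111): 3 ones → 1
Block 4 (000): 0 ones → 0
Block 5 (111): 3 ones → 1
Block 6 (111): 3 ones → 1
Block 7 (001): 1 one → 0
Block 8 (111): 3 ones → 1
Block 9 (000): 0 ones → 0
Block 10 (001): 1 one → 0

1010110100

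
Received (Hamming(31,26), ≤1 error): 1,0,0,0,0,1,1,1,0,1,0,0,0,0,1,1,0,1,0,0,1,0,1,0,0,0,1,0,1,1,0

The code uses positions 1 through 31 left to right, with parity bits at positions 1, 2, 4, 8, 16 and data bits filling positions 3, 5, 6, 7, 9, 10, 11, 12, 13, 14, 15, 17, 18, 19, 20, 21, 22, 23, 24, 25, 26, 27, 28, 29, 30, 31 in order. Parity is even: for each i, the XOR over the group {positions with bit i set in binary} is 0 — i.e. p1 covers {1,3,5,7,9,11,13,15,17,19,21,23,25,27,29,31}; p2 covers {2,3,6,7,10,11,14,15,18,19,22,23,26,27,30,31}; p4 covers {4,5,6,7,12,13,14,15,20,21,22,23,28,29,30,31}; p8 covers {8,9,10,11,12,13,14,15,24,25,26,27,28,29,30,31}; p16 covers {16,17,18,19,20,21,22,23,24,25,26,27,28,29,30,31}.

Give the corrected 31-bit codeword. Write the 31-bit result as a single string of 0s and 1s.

s1 (pos 1,3,5,7,9,11,13,15,17,19,21,23,25,27,29,31): 1⊕0⊕0⊕1⊕0⊕0⊕0⊕1⊕0⊕0⊕1⊕1⊕0⊕1⊕1⊕0 = 1
s2 (pos 2,3,6,7,10,11,14,15,18,19,22,23,26,27,30,31): 0⊕0⊕1⊕1⊕1⊕0⊕0⊕1⊕1⊕0⊕0⊕1⊕0⊕1⊕1⊕0 = 0
s4 (pos 4,5,6,7,12,13,14,15,20,21,22,23,28,29,30,31): 0⊕0⊕1⊕1⊕0⊕0⊕0⊕1⊕0⊕1⊕0⊕1⊕0⊕1⊕1⊕0 = 1
s8 (pos 8,9,10,11,12,13,14,15,24,25,26,27,28,29,30,31): 1⊕0⊕1⊕0⊕0⊕0⊕0⊕1⊕0⊕0⊕0⊕1⊕0⊕1⊕1⊕0 = 0
s16 (pos 16,17,18,19,20,21,22,23,24,25,26,27,28,29,30,31): 1⊕0⊕1⊕0⊕0⊕1⊕0⊕1⊕0⊕0⊕0⊕1⊕0⊕1⊕1⊕0 = 1
Syndrome s16…s1 = 10101 → error at position 21.
Flip position 21: 1000011101000011010010100010110 → 1000011101000011010000100010110

1000011101000011010000100010110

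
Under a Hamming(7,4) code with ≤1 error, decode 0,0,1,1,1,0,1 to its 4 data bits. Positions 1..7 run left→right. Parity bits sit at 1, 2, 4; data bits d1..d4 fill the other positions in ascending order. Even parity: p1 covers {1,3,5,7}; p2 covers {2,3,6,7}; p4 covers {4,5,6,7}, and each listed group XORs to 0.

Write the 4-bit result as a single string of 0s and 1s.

s1 (pos 1,3,5,7): 0⊕1⊕1⊕1 = 1
s2 (pos 2,3,6,7): 0⊕1⊕0⊕1 = 0
s4 (pos 4,5,6,7): 1⊕1⊕0⊕1 = 1
Syndrome s4…s1 = 101 → error at position 5.
Flip position 5: 0011101 → 0011001
Read data bits from positions 3,5,6,7: 1001

1001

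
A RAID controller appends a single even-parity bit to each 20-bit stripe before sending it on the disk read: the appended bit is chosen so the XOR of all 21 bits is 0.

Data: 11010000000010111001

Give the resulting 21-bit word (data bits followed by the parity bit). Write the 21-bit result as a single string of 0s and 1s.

XOR of the 20 data bits: 1⊕1⊕0⊕1⊕0⊕0⊕0⊕0⊕0⊕0⊕0⊕0⊕1⊕0⊕1⊕1⊕1⊕0⊕0⊕1 = 0
Parity bit = 0 (so all 21 bits XOR to 0).

110100000000101110010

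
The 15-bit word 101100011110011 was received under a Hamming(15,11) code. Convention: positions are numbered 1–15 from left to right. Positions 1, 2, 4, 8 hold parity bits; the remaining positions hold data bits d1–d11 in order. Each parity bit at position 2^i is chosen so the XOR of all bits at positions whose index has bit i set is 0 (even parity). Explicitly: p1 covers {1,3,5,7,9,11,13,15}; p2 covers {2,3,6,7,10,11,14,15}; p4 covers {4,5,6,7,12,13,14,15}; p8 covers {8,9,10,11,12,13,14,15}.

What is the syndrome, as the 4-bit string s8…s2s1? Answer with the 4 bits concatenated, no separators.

s1 (pos 1,3,5,7,9,11,13,15): 1⊕1⊕0⊕0⊕1⊕1⊕0⊕1 = 1
s2 (pos 2,3,6,7,10,11,14,15): 0⊕1⊕0⊕0⊕1⊕1⊕1⊕1 = 1
s4 (pos 4,5,6,7,12,13,14,15): 1⊕0⊕0⊕0⊕0⊕0⊕1⊕1 = 1
s8 (pos 8,9,10,11,12,13,14,15): 1⊕1⊕1⊕1⊕0⊕0⊕1⊕1 = 0
Syndrome s8…s1 = 0111 → error at position 7.

0111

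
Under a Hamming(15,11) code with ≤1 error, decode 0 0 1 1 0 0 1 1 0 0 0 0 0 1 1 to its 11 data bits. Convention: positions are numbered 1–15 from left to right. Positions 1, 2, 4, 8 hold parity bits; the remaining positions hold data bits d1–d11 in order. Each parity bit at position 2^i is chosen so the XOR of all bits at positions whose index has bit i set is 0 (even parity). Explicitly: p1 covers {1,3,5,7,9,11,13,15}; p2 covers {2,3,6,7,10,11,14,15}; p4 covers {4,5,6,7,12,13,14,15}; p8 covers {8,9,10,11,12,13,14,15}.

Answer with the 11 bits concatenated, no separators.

s1 (pos 1,3,5,7,9,11,13,15): 0⊕1⊕0⊕1⊕0⊕0⊕0⊕1 = 1
s2 (pos 2,3,6,7,10,11,14,15): 0⊕1⊕0⊕1⊕0⊕0⊕1⊕1 = 0
s4 (pos 4,5,6,7,12,13,14,15): 1⊕0⊕0⊕1⊕0⊕0⊕1⊕1 = 0
s8 (pos 8,9,10,11,12,13,14,15): 1⊕0⊕0⊕0⊕0⊕0⊕1⊕1 = 1
Syndrome s8…s1 = 1001 → error at position 9.
Flip position 9: 001100110000011 → 001100111000011
Read data bits from positions 3,5,6,7,9,10,11,12,13,14,15: 10011000011

10011000011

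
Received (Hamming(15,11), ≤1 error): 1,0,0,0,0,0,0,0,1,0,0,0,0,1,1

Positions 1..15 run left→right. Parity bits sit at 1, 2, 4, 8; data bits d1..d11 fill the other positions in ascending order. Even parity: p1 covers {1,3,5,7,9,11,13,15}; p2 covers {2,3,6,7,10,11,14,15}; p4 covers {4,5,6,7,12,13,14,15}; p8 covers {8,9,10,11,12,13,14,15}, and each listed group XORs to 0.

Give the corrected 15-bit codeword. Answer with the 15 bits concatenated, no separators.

s1 (pos 1,3,5,7,9,11,13,15): 1⊕0⊕0⊕0⊕1⊕0⊕0⊕1 = 1
s2 (pos 2,3,6,7,10,11,14,15): 0⊕0⊕0⊕0⊕0⊕0⊕1⊕1 = 0
s4 (pos 4,5,6,7,12,13,14,15): 0⊕0⊕0⊕0⊕0⊕0⊕1⊕1 = 0
s8 (pos 8,9,10,11,12,13,14,15): 0⊕1⊕0⊕0⊕0⊕0⊕1⊕1 = 1
Syndrome s8…s1 = 1001 → error at position 9.
Flip position 9: 100000001000011 → 100000000000011

100000000000011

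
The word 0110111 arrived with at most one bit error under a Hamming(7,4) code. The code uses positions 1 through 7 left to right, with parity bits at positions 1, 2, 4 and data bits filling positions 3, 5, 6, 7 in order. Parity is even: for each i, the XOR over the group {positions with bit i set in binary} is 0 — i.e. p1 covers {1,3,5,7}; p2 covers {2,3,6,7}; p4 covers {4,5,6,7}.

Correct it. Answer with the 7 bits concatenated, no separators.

s1 (pos 1,3,5,7): 0⊕1⊕1⊕1 = 1
s2 (pos 2,3,6,7): 1⊕1⊕1⊕1 = 0
s4 (pos 4,5,6,7): 0⊕1⊕1⊕1 = 1
Syndrome s4…s1 = 101 → error at position 5.
Flip position 5: 0110111 → 0110011

0110011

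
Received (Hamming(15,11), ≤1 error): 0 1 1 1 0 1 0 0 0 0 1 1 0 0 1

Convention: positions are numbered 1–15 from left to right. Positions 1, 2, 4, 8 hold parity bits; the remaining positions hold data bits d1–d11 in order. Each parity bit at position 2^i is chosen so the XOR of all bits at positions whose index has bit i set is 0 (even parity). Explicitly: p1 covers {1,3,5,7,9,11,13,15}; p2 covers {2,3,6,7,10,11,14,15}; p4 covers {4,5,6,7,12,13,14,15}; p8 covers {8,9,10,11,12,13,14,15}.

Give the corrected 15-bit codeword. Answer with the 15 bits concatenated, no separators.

s1 (pos 1,3,5,7,9,11,13,15): 0⊕1⊕0⊕0⊕0⊕1⊕0⊕1 = 1
s2 (pos 2,3,6,7,10,11,14,15): 1⊕1⊕1⊕0⊕0⊕1⊕0⊕1 = 1
s4 (pos 4,5,6,7,12,13,14,15): 1⊕0⊕1⊕0⊕1⊕0⊕0⊕1 = 0
s8 (pos 8,9,10,11,12,13,14,15): 0⊕0⊕0⊕1⊕1⊕0⊕0⊕1 = 1
Syndrome s8…s1 = 1011 → error at position 11.
Flip position 11: 011101000011001 → 011101000001001

011101000001001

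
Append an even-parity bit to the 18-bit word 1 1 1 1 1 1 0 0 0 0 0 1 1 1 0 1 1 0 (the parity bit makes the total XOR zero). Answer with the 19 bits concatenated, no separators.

1111110000011101101

XOR of the 18 data bits: 1⊕1⊕1⊕1⊕1⊕1⊕0⊕0⊕0⊕0⊕0⊕1⊕1⊕1⊕0⊕1⊕1⊕0 = 1
Parity bit = 1 (so all 19 bits XOR to 0).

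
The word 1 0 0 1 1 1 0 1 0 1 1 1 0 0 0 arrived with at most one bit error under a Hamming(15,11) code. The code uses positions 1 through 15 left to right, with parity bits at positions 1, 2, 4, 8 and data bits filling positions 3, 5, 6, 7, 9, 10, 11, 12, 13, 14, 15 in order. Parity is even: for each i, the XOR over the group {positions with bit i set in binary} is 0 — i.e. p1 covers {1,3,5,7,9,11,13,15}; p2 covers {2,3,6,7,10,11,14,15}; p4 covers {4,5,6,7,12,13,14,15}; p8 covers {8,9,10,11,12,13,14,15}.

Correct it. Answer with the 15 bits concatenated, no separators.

101111010111000

s1 (pos 1,3,5,7,9,11,13,15): 1⊕0⊕1⊕0⊕0⊕1⊕0⊕0 = 1
s2 (pos 2,3,6,7,10,11,14,15): 0⊕0⊕1⊕0⊕1⊕1⊕0⊕0 = 1
s4 (pos 4,5,6,7,12,13,14,15): 1⊕1⊕1⊕0⊕1⊕0⊕0⊕0 = 0
s8 (pos 8,9,10,11,12,13,14,15): 1⊕0⊕1⊕1⊕1⊕0⊕0⊕0 = 0
Syndrome s8…s1 = 0011 → error at position 3.
Flip position 3: 100111010111000 → 101111010111000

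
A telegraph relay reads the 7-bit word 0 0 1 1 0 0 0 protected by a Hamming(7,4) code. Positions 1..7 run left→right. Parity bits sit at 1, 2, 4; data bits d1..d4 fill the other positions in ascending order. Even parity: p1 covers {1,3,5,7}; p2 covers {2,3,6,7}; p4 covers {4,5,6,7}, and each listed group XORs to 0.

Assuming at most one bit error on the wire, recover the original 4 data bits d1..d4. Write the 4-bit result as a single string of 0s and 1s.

s1 (pos 1,3,5,7): 0⊕1⊕0⊕0 = 1
s2 (pos 2,3,6,7): 0⊕1⊕0⊕0 = 1
s4 (pos 4,5,6,7): 1⊕0⊕0⊕0 = 1
Syndrome s4…s1 = 111 → error at position 7.
Flip position 7: 0011000 → 0011001
Read data bits from positions 3,5,6,7: 1001

1001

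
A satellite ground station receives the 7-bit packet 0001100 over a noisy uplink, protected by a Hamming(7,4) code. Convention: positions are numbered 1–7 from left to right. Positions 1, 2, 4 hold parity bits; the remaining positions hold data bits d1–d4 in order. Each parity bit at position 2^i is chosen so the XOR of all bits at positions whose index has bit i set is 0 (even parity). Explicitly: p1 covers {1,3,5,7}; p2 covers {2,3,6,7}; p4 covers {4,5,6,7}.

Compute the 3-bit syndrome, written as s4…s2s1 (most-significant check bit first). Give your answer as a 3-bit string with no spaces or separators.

s1 (pos 1,3,5,7): 0⊕0⊕1⊕0 = 1
s2 (pos 2,3,6,7): 0⊕0⊕0⊕0 = 0
s4 (pos 4,5,6,7): 1⊕1⊕0⊕0 = 0
Syndrome s4…s1 = 001 → error at position 1.

001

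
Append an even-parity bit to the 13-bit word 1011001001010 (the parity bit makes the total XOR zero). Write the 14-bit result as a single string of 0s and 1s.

XOR of the 13 data bits: 1⊕0⊕1⊕1⊕0⊕0⊕1⊕0⊕0⊕1⊕0⊕1⊕0 = 0
Parity bit = 0 (so all 14 bits XOR to 0).

10110010010100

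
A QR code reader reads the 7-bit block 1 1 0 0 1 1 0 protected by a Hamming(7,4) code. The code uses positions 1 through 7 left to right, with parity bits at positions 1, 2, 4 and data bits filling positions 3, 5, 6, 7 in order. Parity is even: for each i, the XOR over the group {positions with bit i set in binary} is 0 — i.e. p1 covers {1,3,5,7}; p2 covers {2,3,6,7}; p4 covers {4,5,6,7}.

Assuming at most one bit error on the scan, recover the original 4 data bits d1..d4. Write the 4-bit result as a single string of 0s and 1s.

0110

s1 (pos 1,3,5,7): 1⊕0⊕1⊕0 = 0
s2 (pos 2,3,6,7): 1⊕0⊕1⊕0 = 0
s4 (pos 4,5,6,7): 0⊕1⊕1⊕0 = 0
Syndrome s4…s1 = 000 → no error.
Read data bits from positions 3,5,6,7: 0110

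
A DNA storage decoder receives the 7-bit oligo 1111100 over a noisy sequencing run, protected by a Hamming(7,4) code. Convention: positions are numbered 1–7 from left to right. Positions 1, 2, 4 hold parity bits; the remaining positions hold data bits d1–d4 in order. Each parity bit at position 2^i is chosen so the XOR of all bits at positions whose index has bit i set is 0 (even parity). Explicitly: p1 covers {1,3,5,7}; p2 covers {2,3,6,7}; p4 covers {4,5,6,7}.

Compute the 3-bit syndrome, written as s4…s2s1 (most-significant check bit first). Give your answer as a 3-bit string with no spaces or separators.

s1 (pos 1,3,5,7): 1⊕1⊕1⊕0 = 1
s2 (pos 2,3,6,7): 1⊕1⊕0⊕0 = 0
s4 (pos 4,5,6,7): 1⊕1⊕0⊕0 = 0
Syndrome s4…s1 = 001 → error at position 1.

001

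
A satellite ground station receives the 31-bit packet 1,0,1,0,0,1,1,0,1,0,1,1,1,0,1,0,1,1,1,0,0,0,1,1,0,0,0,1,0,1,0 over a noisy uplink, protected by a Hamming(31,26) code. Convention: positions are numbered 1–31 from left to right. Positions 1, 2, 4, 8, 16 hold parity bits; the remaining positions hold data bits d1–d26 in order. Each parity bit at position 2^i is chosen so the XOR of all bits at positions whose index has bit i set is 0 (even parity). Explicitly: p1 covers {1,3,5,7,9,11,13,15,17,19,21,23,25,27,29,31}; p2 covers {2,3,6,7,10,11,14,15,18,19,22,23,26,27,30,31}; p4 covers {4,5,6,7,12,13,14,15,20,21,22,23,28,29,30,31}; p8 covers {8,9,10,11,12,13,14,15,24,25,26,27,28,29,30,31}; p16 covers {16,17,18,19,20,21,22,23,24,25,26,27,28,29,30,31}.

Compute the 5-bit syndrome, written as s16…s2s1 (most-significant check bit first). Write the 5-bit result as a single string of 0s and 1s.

10010

s1 (pos 1,3,5,7,9,11,13,15,17,19,21,23,25,27,29,31): 1⊕1⊕0⊕1⊕1⊕1⊕1⊕1⊕1⊕1⊕0⊕1⊕0⊕0⊕0⊕0 = 0
s2 (pos 2,3,6,7,10,11,14,15,18,19,22,23,26,27,30,31): 0⊕1⊕1⊕1⊕0⊕1⊕0⊕1⊕1⊕1⊕0⊕1⊕0⊕0⊕1⊕0 = 1
s4 (pos 4,5,6,7,12,13,14,15,20,21,22,23,28,29,30,31): 0⊕0⊕1⊕1⊕1⊕1⊕0⊕1⊕0⊕0⊕0⊕1⊕1⊕0⊕1⊕0 = 0
s8 (pos 8,9,10,11,12,13,14,15,24,25,26,27,28,29,30,31): 0⊕1⊕0⊕1⊕1⊕1⊕0⊕1⊕1⊕0⊕0⊕0⊕1⊕0⊕1⊕0 = 0
s16 (pos 16,17,18,19,20,21,22,23,24,25,26,27,28,29,30,31): 0⊕1⊕1⊕1⊕0⊕0⊕0⊕1⊕1⊕0⊕0⊕0⊕1⊕0⊕1⊕0 = 1
Syndrome s16…s1 = 10010 → error at position 18.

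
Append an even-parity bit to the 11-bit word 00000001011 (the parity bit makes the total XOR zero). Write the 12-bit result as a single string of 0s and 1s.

000000010111

XOR of the 11 data bits: 0⊕0⊕0⊕0⊕0⊕0⊕0⊕1⊕0⊕1⊕1 = 1
Parity bit = 1 (so all 12 bits XOR to 0).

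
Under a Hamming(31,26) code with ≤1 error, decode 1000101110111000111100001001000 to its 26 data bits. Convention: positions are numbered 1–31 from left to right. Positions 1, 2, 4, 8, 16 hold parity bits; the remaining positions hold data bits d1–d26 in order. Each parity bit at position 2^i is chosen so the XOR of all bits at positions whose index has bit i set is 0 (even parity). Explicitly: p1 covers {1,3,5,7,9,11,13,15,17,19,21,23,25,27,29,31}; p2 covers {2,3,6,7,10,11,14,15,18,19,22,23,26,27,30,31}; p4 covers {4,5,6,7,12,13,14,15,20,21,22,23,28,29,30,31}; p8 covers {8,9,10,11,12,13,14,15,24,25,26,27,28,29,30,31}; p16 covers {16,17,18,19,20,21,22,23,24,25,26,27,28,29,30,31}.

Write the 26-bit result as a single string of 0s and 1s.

s1 (pos 1,3,5,7,9,11,13,15,17,19,21,23,25,27,29,31): 1⊕0⊕1⊕1⊕1⊕1⊕1⊕0⊕1⊕1⊕0⊕0⊕1⊕0⊕0⊕0 = 1
s2 (pos 2,3,6,7,10,11,14,15,18,19,22,23,26,27,30,31): 0⊕0⊕0⊕1⊕0⊕1⊕0⊕0⊕1⊕1⊕0⊕0⊕0⊕0⊕0⊕0 = 0
s4 (pos 4,5,6,7,12,13,14,15,20,21,22,23,28,29,30,31): 0⊕1⊕0⊕1⊕1⊕1⊕0⊕0⊕1⊕0⊕0⊕0⊕1⊕0⊕0⊕0 = 0
s8 (pos 8,9,10,11,12,13,14,15,24,25,26,27,28,29,30,31): 1⊕1⊕0⊕1⊕1⊕1⊕0⊕0⊕0⊕1⊕0⊕0⊕1⊕0⊕0⊕0 = 1
s16 (pos 16,17,18,19,20,21,22,23,24,25,26,27,28,29,30,31): 0⊕1⊕1⊕1⊕1⊕0⊕0⊕0⊕0⊕1⊕0⊕0⊕1⊕0⊕0⊕0 = 0
Syndrome s16…s1 = 01001 → error at position 9.
Flip position 9: 1000101110111000111100001001000 → 1000101100111000111100001001000
Read data bits from positions 3,5,6,7,9,10,11,12,13,14,15,17,18,19,20,21,22,23,24,25,26,27,28,29,30,31: 01010011100111100001001000

01010011100111100001001000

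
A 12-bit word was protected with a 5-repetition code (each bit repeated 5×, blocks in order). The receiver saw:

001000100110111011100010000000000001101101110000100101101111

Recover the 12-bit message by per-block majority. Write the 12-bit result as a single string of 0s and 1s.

001100011011

Block 1 (00100): 1 one → 0
Block 2 (01001): 2 ones → 0
Block 3 (10111): 4 ones → 1
Block 4 (01110): 3 ones → 1
Block 5 (00100): 1 one → 0
Block 6 (00000): 0 ones → 0
Block 7 (00000): 0 ones → 0
Block 8 (11011): 4 ones → 1
Block 9 (01110): 3 ones → 1
Block 10 (00010): 1 one → 0
Block 11 (01011): 3 ones → 1
Block 12 (01111): 4 ones → 1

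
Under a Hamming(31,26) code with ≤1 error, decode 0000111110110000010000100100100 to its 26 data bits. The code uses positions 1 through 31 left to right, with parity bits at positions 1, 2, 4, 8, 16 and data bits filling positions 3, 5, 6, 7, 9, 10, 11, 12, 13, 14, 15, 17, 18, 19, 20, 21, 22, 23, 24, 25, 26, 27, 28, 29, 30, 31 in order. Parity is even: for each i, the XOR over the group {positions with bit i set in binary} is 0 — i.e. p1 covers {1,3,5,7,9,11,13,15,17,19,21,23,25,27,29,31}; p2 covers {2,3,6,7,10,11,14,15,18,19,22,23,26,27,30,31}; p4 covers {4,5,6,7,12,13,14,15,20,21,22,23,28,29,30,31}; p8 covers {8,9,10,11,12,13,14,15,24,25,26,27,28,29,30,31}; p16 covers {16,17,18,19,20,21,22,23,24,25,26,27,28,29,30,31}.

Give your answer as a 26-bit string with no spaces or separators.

01111011000010000100100100

s1 (pos 1,3,5,7,9,11,13,15,17,19,21,23,25,27,29,31): 0⊕0⊕1⊕1⊕1⊕1⊕0⊕0⊕0⊕0⊕0⊕1⊕0⊕0⊕1⊕0 = 0
s2 (pos 2,3,6,7,10,11,14,15,18,19,22,23,26,27,30,31): 0⊕0⊕1⊕1⊕0⊕1⊕0⊕0⊕1⊕0⊕0⊕1⊕1⊕0⊕0⊕0 = 0
s4 (pos 4,5,6,7,12,13,14,15,20,21,22,23,28,29,30,31): 0⊕1⊕1⊕1⊕1⊕0⊕0⊕0⊕0⊕0⊕0⊕1⊕0⊕1⊕0⊕0 = 0
s8 (pos 8,9,10,11,12,13,14,15,24,25,26,27,28,29,30,31): 1⊕1⊕0⊕1⊕1⊕0⊕0⊕0⊕0⊕0⊕1⊕0⊕0⊕1⊕0⊕0 = 0
s16 (pos 16,17,18,19,20,21,22,23,24,25,26,27,28,29,30,31): 0⊕0⊕1⊕0⊕0⊕0⊕0⊕1⊕0⊕0⊕1⊕0⊕0⊕1⊕0⊕0 = 0
Syndrome s16…s1 = 00000 → no error.
Read data bits from positions 3,5,6,7,9,10,11,12,13,14,15,17,18,19,20,21,22,23,24,25,26,27,28,29,30,31: 01111011000010000100100100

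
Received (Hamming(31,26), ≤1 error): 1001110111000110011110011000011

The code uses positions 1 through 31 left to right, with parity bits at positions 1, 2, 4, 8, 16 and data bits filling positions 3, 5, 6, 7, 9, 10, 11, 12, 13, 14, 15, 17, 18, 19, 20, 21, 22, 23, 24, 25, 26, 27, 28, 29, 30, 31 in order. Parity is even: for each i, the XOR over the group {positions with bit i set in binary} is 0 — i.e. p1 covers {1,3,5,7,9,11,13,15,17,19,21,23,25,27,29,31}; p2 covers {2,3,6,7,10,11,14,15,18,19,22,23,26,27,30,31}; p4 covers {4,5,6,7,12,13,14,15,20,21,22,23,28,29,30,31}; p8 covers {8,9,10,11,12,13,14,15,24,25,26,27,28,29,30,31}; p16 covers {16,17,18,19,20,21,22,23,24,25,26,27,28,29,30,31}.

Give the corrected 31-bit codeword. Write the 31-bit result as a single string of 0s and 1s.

s1 (pos 1,3,5,7,9,11,13,15,17,19,21,23,25,27,29,31): 1⊕0⊕1⊕0⊕1⊕0⊕0⊕1⊕0⊕1⊕1⊕0⊕1⊕0⊕0⊕1 = 0
s2 (pos 2,3,6,7,10,11,14,15,18,19,22,23,26,27,30,31): 0⊕0⊕1⊕0⊕1⊕0⊕1⊕1⊕1⊕1⊕0⊕0⊕0⊕0⊕1⊕1 = 0
s4 (pos 4,5,6,7,12,13,14,15,20,21,22,23,28,29,30,31): 1⊕1⊕1⊕0⊕0⊕0⊕1⊕1⊕1⊕1⊕0⊕0⊕0⊕0⊕1⊕1 = 1
s8 (pos 8,9,10,11,12,13,14,15,24,25,26,27,28,29,30,31): 1⊕1⊕1⊕0⊕0⊕0⊕1⊕1⊕1⊕1⊕0⊕0⊕0⊕0⊕1⊕1 = 1
s16 (pos 16,17,18,19,20,21,22,23,24,25,26,27,28,29,30,31): 0⊕0⊕1⊕1⊕1⊕1⊕0⊕0⊕1⊕1⊕0⊕0⊕0⊕0⊕1⊕1 = 0
Syndrome s16…s1 = 01100 → error at position 12.
Flip position 12: 1001110111000110011110011000011 → 1001110111010110011110011000011

1001110111010110011110011000011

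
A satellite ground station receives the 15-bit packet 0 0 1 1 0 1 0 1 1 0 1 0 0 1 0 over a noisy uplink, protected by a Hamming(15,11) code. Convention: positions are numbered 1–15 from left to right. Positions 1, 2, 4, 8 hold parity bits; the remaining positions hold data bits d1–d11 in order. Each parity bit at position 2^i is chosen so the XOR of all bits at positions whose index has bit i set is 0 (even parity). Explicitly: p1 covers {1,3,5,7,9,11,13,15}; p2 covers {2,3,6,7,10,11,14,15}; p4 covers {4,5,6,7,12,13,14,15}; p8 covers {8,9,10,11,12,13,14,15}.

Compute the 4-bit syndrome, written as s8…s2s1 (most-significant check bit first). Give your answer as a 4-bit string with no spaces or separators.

0101

s1 (pos 1,3,5,7,9,11,13,15): 0⊕1⊕0⊕0⊕1⊕1⊕0⊕0 = 1
s2 (pos 2,3,6,7,10,11,14,15): 0⊕1⊕1⊕0⊕0⊕1⊕1⊕0 = 0
s4 (pos 4,5,6,7,12,13,14,15): 1⊕0⊕1⊕0⊕0⊕0⊕1⊕0 = 1
s8 (pos 8,9,10,11,12,13,14,15): 1⊕1⊕0⊕1⊕0⊕0⊕1⊕0 = 0
Syndrome s8…s1 = 0101 → error at position 5.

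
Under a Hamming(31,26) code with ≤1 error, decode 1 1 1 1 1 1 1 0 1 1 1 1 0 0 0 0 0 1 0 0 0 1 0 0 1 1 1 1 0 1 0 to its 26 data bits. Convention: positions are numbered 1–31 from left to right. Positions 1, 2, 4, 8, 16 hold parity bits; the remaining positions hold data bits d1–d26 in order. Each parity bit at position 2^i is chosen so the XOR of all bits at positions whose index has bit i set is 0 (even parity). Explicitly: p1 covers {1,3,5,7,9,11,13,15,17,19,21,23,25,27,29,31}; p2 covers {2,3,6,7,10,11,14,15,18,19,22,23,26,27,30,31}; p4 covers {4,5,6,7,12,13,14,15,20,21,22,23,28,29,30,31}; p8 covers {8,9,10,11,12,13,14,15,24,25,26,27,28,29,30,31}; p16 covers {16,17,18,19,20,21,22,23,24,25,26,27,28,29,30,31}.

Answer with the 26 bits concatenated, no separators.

s1 (pos 1,3,5,7,9,11,13,15,17,19,21,23,25,27,29,31): 1⊕1⊕1⊕1⊕1⊕1⊕0⊕0⊕0⊕0⊕0⊕0⊕1⊕1⊕0⊕0 = 0
s2 (pos 2,3,6,7,10,11,14,15,18,19,22,23,26,27,30,31): 1⊕1⊕1⊕1⊕1⊕1⊕0⊕0⊕1⊕0⊕1⊕0⊕1⊕1⊕1⊕0 = 1
s4 (pos 4,5,6,7,12,13,14,15,20,21,22,23,28,29,30,31): 1⊕1⊕1⊕1⊕1⊕0⊕0⊕0⊕0⊕0⊕1⊕0⊕1⊕0⊕1⊕0 = 0
s8 (pos 8,9,10,11,12,13,14,15,24,25,26,27,28,29,30,31): 0⊕1⊕1⊕1⊕1⊕0⊕0⊕0⊕0⊕1⊕1⊕1⊕1⊕0⊕1⊕0 = 1
s16 (pos 16,17,18,19,20,21,22,23,24,25,26,27,28,29,30,31): 0⊕0⊕1⊕0⊕0⊕0⊕1⊕0⊕0⊕1⊕1⊕1⊕1⊕0⊕1⊕0 = 1
Syndrome s16…s1 = 11010 → error at position 26.
Flip position 26: 1111111011110000010001001111010 → 1111111011110000010001001011010
Read data bits from positions 3,5,6,7,9,10,11,12,13,14,15,17,18,19,20,21,22,23,24,25,26,27,28,29,30,31: 11111111000010001001011010

11111111000010001001011010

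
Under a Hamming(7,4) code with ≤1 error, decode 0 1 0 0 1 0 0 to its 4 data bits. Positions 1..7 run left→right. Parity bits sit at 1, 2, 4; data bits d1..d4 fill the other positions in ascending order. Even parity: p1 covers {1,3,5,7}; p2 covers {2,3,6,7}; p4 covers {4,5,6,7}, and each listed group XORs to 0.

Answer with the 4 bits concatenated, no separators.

s1 (pos 1,3,5,7): 0⊕0⊕1⊕0 = 1
s2 (pos 2,3,6,7): 1⊕0⊕0⊕0 = 1
s4 (pos 4,5,6,7): 0⊕1⊕0⊕0 = 1
Syndrome s4…s1 = 111 → error at position 7.
Flip position 7: 0100100 → 0100101
Read data bits from positions 3,5,6,7: 0101

0101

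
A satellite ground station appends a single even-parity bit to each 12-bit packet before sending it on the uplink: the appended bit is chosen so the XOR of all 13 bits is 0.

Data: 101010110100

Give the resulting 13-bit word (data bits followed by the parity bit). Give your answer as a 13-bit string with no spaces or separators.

XOR of the 12 data bits: 1⊕0⊕1⊕0⊕1⊕0⊕1⊕1⊕0⊕1⊕0⊕0 = 0
Parity bit = 0 (so all 13 bits XOR to 0).

1010101101000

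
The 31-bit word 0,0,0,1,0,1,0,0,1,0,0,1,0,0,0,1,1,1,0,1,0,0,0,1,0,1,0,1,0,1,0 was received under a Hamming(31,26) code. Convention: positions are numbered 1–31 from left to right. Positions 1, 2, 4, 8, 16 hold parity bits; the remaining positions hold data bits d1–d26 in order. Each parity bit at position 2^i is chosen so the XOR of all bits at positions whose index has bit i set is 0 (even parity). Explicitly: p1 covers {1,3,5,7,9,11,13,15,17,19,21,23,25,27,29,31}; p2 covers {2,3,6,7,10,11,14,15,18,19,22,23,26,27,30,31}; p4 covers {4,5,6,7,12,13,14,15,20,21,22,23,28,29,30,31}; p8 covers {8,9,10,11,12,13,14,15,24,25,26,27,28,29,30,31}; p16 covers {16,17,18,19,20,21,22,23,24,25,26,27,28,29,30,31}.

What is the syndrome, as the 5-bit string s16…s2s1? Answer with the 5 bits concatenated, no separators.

00000

s1 (pos 1,3,5,7,9,11,13,15,17,19,21,23,25,27,29,31): 0⊕0⊕0⊕0⊕1⊕0⊕0⊕0⊕1⊕0⊕0⊕0⊕0⊕0⊕0⊕0 = 0
s2 (pos 2,3,6,7,10,11,14,15,18,19,22,23,26,27,30,31): 0⊕0⊕1⊕0⊕0⊕0⊕0⊕0⊕1⊕0⊕0⊕0⊕1⊕0⊕1⊕0 = 0
s4 (pos 4,5,6,7,12,13,14,15,20,21,22,23,28,29,30,31): 1⊕0⊕1⊕0⊕1⊕0⊕0⊕0⊕1⊕0⊕0⊕0⊕1⊕0⊕1⊕0 = 0
s8 (pos 8,9,10,11,12,13,14,15,24,25,26,27,28,29,30,31): 0⊕1⊕0⊕0⊕1⊕0⊕0⊕0⊕1⊕0⊕1⊕0⊕1⊕0⊕1⊕0 = 0
s16 (pos 16,17,18,19,20,21,22,23,24,25,26,27,28,29,30,31): 1⊕1⊕1⊕0⊕1⊕0⊕0⊕0⊕1⊕0⊕1⊕0⊕1⊕0⊕1⊕0 = 0
Syndrome s16…s1 = 00000 → no error.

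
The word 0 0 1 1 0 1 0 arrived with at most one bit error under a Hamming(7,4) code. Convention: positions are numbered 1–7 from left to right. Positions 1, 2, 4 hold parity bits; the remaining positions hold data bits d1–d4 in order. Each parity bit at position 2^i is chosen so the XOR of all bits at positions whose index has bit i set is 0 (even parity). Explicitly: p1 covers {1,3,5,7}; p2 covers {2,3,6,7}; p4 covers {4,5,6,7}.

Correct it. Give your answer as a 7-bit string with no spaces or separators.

1011010

s1 (pos 1,3,5,7): 0⊕1⊕0⊕0 = 1
s2 (pos 2,3,6,7): 0⊕1⊕1⊕0 = 0
s4 (pos 4,5,6,7): 1⊕0⊕1⊕0 = 0
Syndrome s4…s1 = 001 → error at position 1.
Flip position 1: 0011010 → 1011010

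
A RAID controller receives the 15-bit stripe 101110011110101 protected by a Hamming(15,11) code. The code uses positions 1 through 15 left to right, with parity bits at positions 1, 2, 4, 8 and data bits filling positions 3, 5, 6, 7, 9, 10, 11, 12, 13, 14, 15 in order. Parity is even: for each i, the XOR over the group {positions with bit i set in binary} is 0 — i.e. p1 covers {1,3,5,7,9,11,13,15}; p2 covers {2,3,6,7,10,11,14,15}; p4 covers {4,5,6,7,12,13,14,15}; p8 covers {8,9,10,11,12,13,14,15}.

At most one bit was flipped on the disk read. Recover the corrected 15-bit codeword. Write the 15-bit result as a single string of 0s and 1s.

001110011110101

s1 (pos 1,3,5,7,9,11,13,15): 1⊕1⊕1⊕0⊕1⊕1⊕1⊕1 = 1
s2 (pos 2,3,6,7,10,11,14,15): 0⊕1⊕0⊕0⊕1⊕1⊕0⊕1 = 0
s4 (pos 4,5,6,7,12,13,14,15): 1⊕1⊕0⊕0⊕0⊕1⊕0⊕1 = 0
s8 (pos 8,9,10,11,12,13,14,15): 1⊕1⊕1⊕1⊕0⊕1⊕0⊕1 = 0
Syndrome s8…s1 = 0001 → error at position 1.
Flip position 1: 101110011110101 → 001110011110101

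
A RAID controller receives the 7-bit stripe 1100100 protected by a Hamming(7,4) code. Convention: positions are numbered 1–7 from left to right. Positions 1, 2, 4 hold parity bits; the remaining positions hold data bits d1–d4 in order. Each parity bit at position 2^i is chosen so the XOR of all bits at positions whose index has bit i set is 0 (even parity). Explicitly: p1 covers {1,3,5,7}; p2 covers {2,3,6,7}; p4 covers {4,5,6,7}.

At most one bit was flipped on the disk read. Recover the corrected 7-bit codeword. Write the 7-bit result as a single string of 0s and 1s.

s1 (pos 1,3,5,7): 1⊕0⊕1⊕0 = 0
s2 (pos 2,3,6,7): 1⊕0⊕0⊕0 = 1
s4 (pos 4,5,6,7): 0⊕1⊕0⊕0 = 1
Syndrome s4…s1 = 110 → error at position 6.
Flip position 6: 1100100 → 1100110

1100110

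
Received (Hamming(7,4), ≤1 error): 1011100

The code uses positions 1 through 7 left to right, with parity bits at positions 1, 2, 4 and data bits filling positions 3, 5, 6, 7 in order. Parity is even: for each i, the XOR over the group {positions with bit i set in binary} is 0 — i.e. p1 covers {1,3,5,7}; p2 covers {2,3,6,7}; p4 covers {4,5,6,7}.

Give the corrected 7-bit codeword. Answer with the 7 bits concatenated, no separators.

1001100

s1 (pos 1,3,5,7): 1⊕1⊕1⊕0 = 1
s2 (pos 2,3,6,7): 0⊕1⊕0⊕0 = 1
s4 (pos 4,5,6,7): 1⊕1⊕0⊕0 = 0
Syndrome s4…s1 = 011 → error at position 3.
Flip position 3: 1011100 → 1001100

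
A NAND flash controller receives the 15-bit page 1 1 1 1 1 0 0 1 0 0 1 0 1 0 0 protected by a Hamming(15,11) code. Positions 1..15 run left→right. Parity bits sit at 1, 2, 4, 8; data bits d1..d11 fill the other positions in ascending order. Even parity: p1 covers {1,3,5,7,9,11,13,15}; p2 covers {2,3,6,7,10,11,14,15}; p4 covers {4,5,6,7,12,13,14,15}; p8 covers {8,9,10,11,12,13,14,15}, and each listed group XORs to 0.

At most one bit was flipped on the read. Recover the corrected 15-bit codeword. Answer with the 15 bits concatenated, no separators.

s1 (pos 1,3,5,7,9,11,13,15): 1⊕1⊕1⊕0⊕0⊕1⊕1⊕0 = 1
s2 (pos 2,3,6,7,10,11,14,15): 1⊕1⊕0⊕0⊕0⊕1⊕0⊕0 = 1
s4 (pos 4,5,6,7,12,13,14,15): 1⊕1⊕0⊕0⊕0⊕1⊕0⊕0 = 1
s8 (pos 8,9,10,11,12,13,14,15): 1⊕0⊕0⊕1⊕0⊕1⊕0⊕0 = 1
Syndrome s8…s1 = 1111 → error at position 15.
Flip position 15: 111110010010100 → 111110010010101

111110010010101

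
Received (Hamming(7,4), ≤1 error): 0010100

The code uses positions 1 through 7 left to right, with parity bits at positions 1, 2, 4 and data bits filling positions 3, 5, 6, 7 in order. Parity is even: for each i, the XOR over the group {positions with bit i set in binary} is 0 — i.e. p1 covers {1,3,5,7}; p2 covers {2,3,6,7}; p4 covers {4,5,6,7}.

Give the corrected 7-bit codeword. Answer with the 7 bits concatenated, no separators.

0010110

s1 (pos 1,3,5,7): 0⊕1⊕1⊕0 = 0
s2 (pos 2,3,6,7): 0⊕1⊕0⊕0 = 1
s4 (pos 4,5,6,7): 0⊕1⊕0⊕0 = 1
Syndrome s4…s1 = 110 → error at position 6.
Flip position 6: 0010100 → 0010110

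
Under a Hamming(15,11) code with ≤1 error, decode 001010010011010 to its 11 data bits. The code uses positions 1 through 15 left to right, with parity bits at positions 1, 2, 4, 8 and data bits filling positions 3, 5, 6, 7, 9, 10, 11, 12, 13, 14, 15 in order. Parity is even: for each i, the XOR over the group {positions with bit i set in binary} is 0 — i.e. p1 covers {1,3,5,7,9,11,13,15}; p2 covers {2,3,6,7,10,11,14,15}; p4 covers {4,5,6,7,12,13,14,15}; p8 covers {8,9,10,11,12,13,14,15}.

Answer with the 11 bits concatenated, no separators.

s1 (pos 1,3,5,7,9,11,13,15): 0⊕1⊕1⊕0⊕0⊕1⊕0⊕0 = 1
s2 (pos 2,3,6,7,10,11,14,15): 0⊕1⊕0⊕0⊕0⊕1⊕1⊕0 = 1
s4 (pos 4,5,6,7,12,13,14,15): 0⊕1⊕0⊕0⊕1⊕0⊕1⊕0 = 1
s8 (pos 8,9,10,11,12,13,14,15): 1⊕0⊕0⊕1⊕1⊕0⊕1⊕0 = 0
Syndrome s8…s1 = 0111 → error at position 7.
Flip position 7: 001010010011010 → 001010110011010
Read data bits from positions 3,5,6,7,9,10,11,12,13,14,15: 11010011010

11010011010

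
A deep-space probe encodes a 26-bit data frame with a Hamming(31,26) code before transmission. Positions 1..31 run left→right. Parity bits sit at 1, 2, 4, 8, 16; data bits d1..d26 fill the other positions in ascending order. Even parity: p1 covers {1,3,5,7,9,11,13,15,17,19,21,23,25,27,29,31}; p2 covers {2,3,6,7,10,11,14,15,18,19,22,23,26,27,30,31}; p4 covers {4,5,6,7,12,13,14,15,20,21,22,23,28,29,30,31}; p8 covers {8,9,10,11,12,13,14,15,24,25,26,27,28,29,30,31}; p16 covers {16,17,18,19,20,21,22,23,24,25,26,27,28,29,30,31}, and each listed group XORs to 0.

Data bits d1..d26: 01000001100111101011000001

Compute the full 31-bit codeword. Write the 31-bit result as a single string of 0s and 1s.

Place data at non-parity positions: p1 p2 0 p4 1 0 0 p8 0 0 0 1 1 0 0 p16 1 1 1 1 0 1 0 1 1 0 0 0 0 0 1
p1 (pos 1,3,5,7,9,11,13,15,17,19,21,23,25,27,29,31): XOR of data positions = 0⊕1⊕0⊕0⊕0⊕1⊕0⊕1⊕1⊕0⊕0⊕1⊕0⊕0⊕1 = 0
p2 (pos 2,3,6,7,10,11,14,15,18,19,22,23,26,27,30,31): XOR of data positions = 0⊕0⊕0⊕0⊕0⊕0⊕0⊕1⊕1⊕1⊕0⊕0⊕0⊕0⊕1 = 0
p4 (pos 4,5,6,7,12,13,14,15,20,21,22,23,28,29,30,31): XOR of data positions = 1⊕0⊕0⊕1⊕1⊕0⊕0⊕1⊕0⊕1⊕0⊕0⊕0⊕0⊕1 = 0
p8 (pos 8,9,10,11,12,13,14,15,24,25,26,27,28,29,30,31): XOR of data positions = 0⊕0⊕0⊕1⊕1⊕0⊕0⊕1⊕1⊕0⊕0⊕0⊕0⊕0⊕1 = 1
p16 (pos 16,17,18,19,20,21,22,23,24,25,26,27,28,29,30,31): XOR of data positions = 1⊕1⊕1⊕1⊕0⊕1⊕0⊕1⊕1⊕0⊕0⊕0⊕0⊕0⊕1 = 0
Codeword: 0000100100011000111101011000001

0000100100011000111101011000001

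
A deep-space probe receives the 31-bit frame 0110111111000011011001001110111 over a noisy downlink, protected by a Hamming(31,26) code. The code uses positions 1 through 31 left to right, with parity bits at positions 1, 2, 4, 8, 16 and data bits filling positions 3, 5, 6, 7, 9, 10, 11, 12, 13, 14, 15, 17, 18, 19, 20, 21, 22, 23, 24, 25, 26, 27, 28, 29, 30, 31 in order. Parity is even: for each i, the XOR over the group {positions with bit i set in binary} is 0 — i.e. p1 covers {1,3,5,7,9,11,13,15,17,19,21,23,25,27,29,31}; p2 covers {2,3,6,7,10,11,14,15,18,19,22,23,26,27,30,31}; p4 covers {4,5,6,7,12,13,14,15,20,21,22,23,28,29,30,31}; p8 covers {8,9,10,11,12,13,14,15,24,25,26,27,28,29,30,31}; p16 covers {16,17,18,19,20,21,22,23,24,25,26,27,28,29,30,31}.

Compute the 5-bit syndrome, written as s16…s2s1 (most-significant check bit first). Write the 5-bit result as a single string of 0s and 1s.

00010

s1 (pos 1,3,5,7,9,11,13,15,17,19,21,23,25,27,29,31): 0⊕1⊕1⊕1⊕1⊕0⊕0⊕1⊕0⊕1⊕0⊕0⊕1⊕1⊕1⊕1 = 0
s2 (pos 2,3,6,7,10,11,14,15,18,19,22,23,26,27,30,31): 1⊕1⊕1⊕1⊕1⊕0⊕0⊕1⊕1⊕1⊕1⊕0⊕1⊕1⊕1⊕1 = 1
s4 (pos 4,5,6,7,12,13,14,15,20,21,22,23,28,29,30,31): 0⊕1⊕1⊕1⊕0⊕0⊕0⊕1⊕0⊕0⊕1⊕0⊕0⊕1⊕1⊕1 = 0
s8 (pos 8,9,10,11,12,13,14,15,24,25,26,27,28,29,30,31): 1⊕1⊕1⊕0⊕0⊕0⊕0⊕1⊕0⊕1⊕1⊕1⊕0⊕1⊕1⊕1 = 0
s16 (pos 16,17,18,19,20,21,22,23,24,25,26,27,28,29,30,31): 1⊕0⊕1⊕1⊕0⊕0⊕1⊕0⊕0⊕1⊕1⊕1⊕0⊕1⊕1⊕1 = 0
Syndrome s16…s1 = 00010 → error at position 2.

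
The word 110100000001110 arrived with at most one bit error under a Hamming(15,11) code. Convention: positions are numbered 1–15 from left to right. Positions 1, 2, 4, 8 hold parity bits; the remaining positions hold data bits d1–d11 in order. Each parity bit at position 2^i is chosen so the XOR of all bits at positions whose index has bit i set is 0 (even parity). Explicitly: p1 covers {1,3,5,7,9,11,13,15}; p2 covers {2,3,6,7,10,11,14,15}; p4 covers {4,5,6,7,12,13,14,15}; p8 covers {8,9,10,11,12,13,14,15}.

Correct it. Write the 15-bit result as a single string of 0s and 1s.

110100010001110

s1 (pos 1,3,5,7,9,11,13,15): 1⊕0⊕0⊕0⊕0⊕0⊕1⊕0 = 0
s2 (pos 2,3,6,7,10,11,14,15): 1⊕0⊕0⊕0⊕0⊕0⊕1⊕0 = 0
s4 (pos 4,5,6,7,12,13,14,15): 1⊕0⊕0⊕0⊕1⊕1⊕1⊕0 = 0
s8 (pos 8,9,10,11,12,13,14,15): 0⊕0⊕0⊕0⊕1⊕1⊕1⊕0 = 1
Syndrome s8…s1 = 1000 → error at position 8.
Flip position 8: 110100000001110 → 110100010001110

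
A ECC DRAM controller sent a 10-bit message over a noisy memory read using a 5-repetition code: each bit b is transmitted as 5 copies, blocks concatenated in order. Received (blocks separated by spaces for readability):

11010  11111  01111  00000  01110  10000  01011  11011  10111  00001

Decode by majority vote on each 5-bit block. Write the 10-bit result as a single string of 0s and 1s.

1110101110

Block 1 (11010): 3 ones → 1
Block 2 (11111): 5 ones → 1
Block 3 (01111): 4 ones → 1
Block 4 (00000): 0 ones → 0
Block 5 (01110): 3 ones → 1
Block 6 (10000): 1 one → 0
Block 7 (01011): 3 ones → 1
Block 8 (11011): 4 ones → 1
Block 9 (10111): 4 ones → 1
Block 10 (00001): 1 one → 0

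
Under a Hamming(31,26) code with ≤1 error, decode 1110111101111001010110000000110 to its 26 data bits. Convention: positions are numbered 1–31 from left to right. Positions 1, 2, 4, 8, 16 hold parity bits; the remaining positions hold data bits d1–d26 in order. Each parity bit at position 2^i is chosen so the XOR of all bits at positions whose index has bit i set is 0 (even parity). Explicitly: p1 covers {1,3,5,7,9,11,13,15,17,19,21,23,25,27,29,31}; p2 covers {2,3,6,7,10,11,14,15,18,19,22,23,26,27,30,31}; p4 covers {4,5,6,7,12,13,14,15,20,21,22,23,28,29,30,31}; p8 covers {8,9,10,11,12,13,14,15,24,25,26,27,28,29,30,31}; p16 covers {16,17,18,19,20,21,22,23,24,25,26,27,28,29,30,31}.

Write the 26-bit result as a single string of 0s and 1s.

s1 (pos 1,3,5,7,9,11,13,15,17,19,21,23,25,27,29,31): 1⊕1⊕1⊕1⊕0⊕1⊕1⊕0⊕0⊕0⊕1⊕0⊕0⊕0⊕1⊕0 = 0
s2 (pos 2,3,6,7,10,11,14,15,18,19,22,23,26,27,30,31): 1⊕1⊕1⊕1⊕1⊕1⊕0⊕0⊕1⊕0⊕0⊕0⊕0⊕0⊕1⊕0 = 0
s4 (pos 4,5,6,7,12,13,14,15,20,21,22,23,28,29,30,31): 0⊕1⊕1⊕1⊕1⊕1⊕0⊕0⊕1⊕1⊕0⊕0⊕0⊕1⊕1⊕0 = 1
s8 (pos 8,9,10,11,12,13,14,15,24,25,26,27,28,29,30,31): 1⊕0⊕1⊕1⊕1⊕1⊕0⊕0⊕0⊕0⊕0⊕0⊕0⊕1⊕1⊕0 = 1
s16 (pos 16,17,18,19,20,21,22,23,24,25,26,27,28,29,30,31): 1⊕0⊕1⊕0⊕1⊕1⊕0⊕0⊕0⊕0⊕0⊕0⊕0⊕1⊕1⊕0 = 0
Syndrome s16…s1 = 01100 → error at position 12.
Flip position 12: 1110111101111001010110000000110 → 1110111101101001010110000000110
Read data bits from positions 3,5,6,7,9,10,11,12,13,14,15,17,18,19,20,21,22,23,24,25,26,27,28,29,30,31: 11110110100010110000000110

11110110100010110000000110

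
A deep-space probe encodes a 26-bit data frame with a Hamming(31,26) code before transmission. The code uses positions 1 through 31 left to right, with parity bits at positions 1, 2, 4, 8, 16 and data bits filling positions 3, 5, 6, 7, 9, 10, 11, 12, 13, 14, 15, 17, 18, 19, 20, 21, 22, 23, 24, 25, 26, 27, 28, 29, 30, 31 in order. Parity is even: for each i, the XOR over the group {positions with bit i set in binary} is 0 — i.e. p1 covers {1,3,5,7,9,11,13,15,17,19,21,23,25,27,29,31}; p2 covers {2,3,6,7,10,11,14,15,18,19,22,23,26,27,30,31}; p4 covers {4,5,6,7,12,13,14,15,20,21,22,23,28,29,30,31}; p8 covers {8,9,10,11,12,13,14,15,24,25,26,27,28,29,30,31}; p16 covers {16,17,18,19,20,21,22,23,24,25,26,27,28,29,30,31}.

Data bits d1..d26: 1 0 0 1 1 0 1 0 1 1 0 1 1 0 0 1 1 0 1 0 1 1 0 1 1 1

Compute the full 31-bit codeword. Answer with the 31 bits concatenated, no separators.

Place data at non-parity positions: p1 p2 1 p4 0 0 1 p8 1 0 1 0 1 1 0 p16 1 1 0 0 1 1 0 1 0 1 1 0 1 1 1
p1 (pos 1,3,5,7,9,11,13,15,17,19,21,23,25,27,29,31): XOR of data positions = 1⊕0⊕1⊕1⊕1⊕1⊕0⊕1⊕0⊕1⊕0⊕0⊕1⊕1⊕1 = 0
p2 (pos 2,3,6,7,10,11,14,15,18,19,22,23,26,27,30,31): XOR of data positions = 1⊕0⊕1⊕0⊕1⊕1⊕0⊕1⊕0⊕1⊕0⊕1⊕1⊕1⊕1 = 0
p4 (pos 4,5,6,7,12,13,14,15,20,21,22,23,28,29,30,31): XOR of data positions = 0⊕0⊕1⊕0⊕1⊕1⊕0⊕0⊕1⊕1⊕0⊕0⊕1⊕1⊕1 = 0
p8 (pos 8,9,10,11,12,13,14,15,24,25,26,27,28,29,30,31): XOR of data positions = 1⊕0⊕1⊕0⊕1⊕1⊕0⊕1⊕0⊕1⊕1⊕0⊕1⊕1⊕1 = 0
p16 (pos 16,17,18,19,20,21,22,23,24,25,26,27,28,29,30,31): XOR of data positions = 1⊕1⊕0⊕0⊕1⊕1⊕0⊕1⊕0⊕1⊕1⊕0⊕1⊕1⊕1 = 0
Codeword: 0010001010101100110011010110111

0010001010101100110011010110111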